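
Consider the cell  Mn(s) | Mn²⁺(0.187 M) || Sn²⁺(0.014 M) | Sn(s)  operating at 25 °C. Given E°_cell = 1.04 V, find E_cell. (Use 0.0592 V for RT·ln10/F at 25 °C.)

1.01 V

Balancing electrons gives n = 2; the reaction quotient is Q = [Mn²⁺]/[Sn²⁺] = 13.4.
At 25 °C, E = E° − (0.0592/n) log Q = 1.04 − (0.0592/2)(1.126) = 1.040 − 0.033 = 1.007 V.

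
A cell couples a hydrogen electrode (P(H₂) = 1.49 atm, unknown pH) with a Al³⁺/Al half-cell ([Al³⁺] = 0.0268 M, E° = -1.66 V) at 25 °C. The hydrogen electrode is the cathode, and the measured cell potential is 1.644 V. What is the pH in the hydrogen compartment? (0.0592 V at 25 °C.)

E°_cell = 1.66 V and n = 6.
log Q = n(E° − E)/0.0592 = 6×(1.66 − 1.644)/0.0592 = 1.622.
With Q = [Al³⁺]^2·P(H₂)^3 / [H⁺]^6, solving for [H⁺] gives log[H⁺] = -0.708, so pH = 0.71.

pH = 0.71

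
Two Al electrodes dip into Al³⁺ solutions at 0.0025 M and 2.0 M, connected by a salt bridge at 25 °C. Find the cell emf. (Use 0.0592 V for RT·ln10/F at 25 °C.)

0.057 V

Both half-cells are Al³⁺/Al, so E°_cell = 0. The concentrated side is the cathode; the cell reaction moves Al³⁺ from high to low concentration with n = 3.
Q = [Al³⁺]_dilute/[Al³⁺]_conc = 0.0025/2.0 = 0.00125.
E = 0 − (0.0592/3) log Q = −(0.0592/3)(-2.903) = 0.0573 V.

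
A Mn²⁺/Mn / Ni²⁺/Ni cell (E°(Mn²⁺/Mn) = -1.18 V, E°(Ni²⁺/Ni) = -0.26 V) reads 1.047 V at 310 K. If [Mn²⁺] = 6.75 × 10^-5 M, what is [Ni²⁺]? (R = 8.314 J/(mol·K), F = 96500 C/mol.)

0.91 M

From the Nernst equation, ln Q = nF(E° − E)/RT = 2×96500×(0.92 − 1.047)/(8.314×310) = -9.510, so Q = 7.41 × 10^-5.
With Q = [Mn²⁺]/[Ni²⁺] and the known concentrations, [Ni²⁺] in the denominator gives [Ni²⁺] = 0.91 M.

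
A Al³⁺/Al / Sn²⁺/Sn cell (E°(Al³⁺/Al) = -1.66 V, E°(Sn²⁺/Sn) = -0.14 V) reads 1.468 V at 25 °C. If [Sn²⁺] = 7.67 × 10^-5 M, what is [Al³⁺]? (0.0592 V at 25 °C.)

2.9 × 10^-4 M

From the Nernst equation, log Q = n(E° − E)/0.0592 = 6(1.52 − 1.468)/0.0592 = 5.270, so Q = 1.86 × 10^5.
With Q = [Al³⁺]^2/[Sn²⁺]^3 and the known concentrations, [Al³⁺]^2 in the numerator gives [Al³⁺] = 2.9 × 10^-4 M.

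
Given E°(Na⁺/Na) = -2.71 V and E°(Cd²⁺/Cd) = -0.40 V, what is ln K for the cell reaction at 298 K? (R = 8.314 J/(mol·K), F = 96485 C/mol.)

ln K = 179.9

E°_cell = -0.40 − (-2.71) = 2.31 V, with n = 2 electrons transferred.
At equilibrium E = 0, so the Nernst equation gives ln K = nFE°/RT = (2)(96485)(2.31)/((8.314)(298)) = 179.92.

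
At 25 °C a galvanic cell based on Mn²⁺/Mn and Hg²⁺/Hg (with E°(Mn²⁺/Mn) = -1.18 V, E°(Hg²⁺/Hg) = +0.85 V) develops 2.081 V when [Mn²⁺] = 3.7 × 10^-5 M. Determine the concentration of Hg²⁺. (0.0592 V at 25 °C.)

From the Nernst equation, log Q = n(E° − E)/0.0592 = 2(2.03 − 2.081)/0.0592 = -1.723, so Q = 0.0189.
With Q = [Mn²⁺]/[Hg²⁺] and the known concentrations, [Hg²⁺] in the denominator gives [Hg²⁺] = 0.002 M.

0.002 M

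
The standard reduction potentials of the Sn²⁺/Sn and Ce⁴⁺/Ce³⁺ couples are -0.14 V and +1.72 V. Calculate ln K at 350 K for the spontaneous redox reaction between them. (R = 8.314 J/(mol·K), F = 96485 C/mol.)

ln K = 123.3

E°_cell = +1.72 − (-0.14) = 1.86 V, with n = 2 electrons transferred.
At equilibrium E = 0, so the Nernst equation gives ln K = nFE°/RT = (2)(96485)(1.86)/((8.314)(350)) = 123.35.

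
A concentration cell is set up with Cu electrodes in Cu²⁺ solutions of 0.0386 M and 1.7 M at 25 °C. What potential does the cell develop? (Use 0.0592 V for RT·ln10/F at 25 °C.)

Both half-cells are Cu²⁺/Cu, so E°_cell = 0. The concentrated side is the cathode; the cell reaction moves Cu²⁺ from high to low concentration with n = 2.
Q = [Cu²⁺]_dilute/[Cu²⁺]_conc = 0.0386/1.7 = 0.0227.
E = 0 − (0.0592/2) log Q = −(0.0592/2)(-1.644) = 0.0487 V.

0.049 V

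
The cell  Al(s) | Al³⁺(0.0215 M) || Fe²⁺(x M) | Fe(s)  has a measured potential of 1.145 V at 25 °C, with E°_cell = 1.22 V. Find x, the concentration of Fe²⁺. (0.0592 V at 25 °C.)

2.3 × 10^-4 M

From the Nernst equation, log Q = n(E° − E)/0.0592 = 6(1.22 − 1.145)/0.0592 = 7.601, so Q = 3.99 × 10^7.
With Q = [Al³⁺]^2/[Fe²⁺]^3 and the known concentrations, [Fe²⁺]^3 in the denominator gives [Fe²⁺] = 2.3 × 10^-4 M.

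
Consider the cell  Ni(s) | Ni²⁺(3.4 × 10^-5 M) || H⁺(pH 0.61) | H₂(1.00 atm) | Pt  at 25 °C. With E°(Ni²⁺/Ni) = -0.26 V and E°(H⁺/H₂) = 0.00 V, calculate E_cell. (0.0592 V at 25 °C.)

0.36 V

The hydrogen couple is the cathode, so E°_cell = 0.26 V; n = 2.
[H⁺] = 10^(−0.61) = 0.25 M, and Q = [Ni²⁺]·P(H₂) / [H⁺]^2 = 5.64 × 10^-4.
E = E° − (0.0592/2) log Q = 0.26 − (0.0592/2)(-3.249) = 0.356 V.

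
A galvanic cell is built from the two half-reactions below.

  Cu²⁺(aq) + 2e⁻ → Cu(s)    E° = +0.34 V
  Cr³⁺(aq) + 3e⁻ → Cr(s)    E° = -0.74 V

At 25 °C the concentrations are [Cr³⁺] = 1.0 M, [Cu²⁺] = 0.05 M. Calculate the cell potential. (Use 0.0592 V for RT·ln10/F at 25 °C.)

1.04 V

The Cu²⁺/Cu couple has the higher reduction potential and acts as the cathode, so E°_cell = +0.34 − (-0.74) = 1.08 V.
Balancing electrons gives n = 6; the reaction quotient is Q = [Cr³⁺]^2/[Cu²⁺]^3 = 8000.
At 25 °C, E = E° − (0.0592/n) log Q = 1.08 − (0.0592/6)(3.903) = 1.080 − 0.039 = 1.041 V.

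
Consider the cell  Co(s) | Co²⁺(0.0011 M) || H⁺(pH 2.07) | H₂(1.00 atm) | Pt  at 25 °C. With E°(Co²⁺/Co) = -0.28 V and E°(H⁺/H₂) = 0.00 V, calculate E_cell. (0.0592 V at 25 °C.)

The hydrogen couple is the cathode, so E°_cell = 0.28 V; n = 2.
[H⁺] = 10^(−2.07) = 0.0085 M, and Q = [Co²⁺]·P(H₂) / [H⁺]^2 = 15.2.
E = E° − (0.0592/2) log Q = 0.28 − (0.0592/2)(1.181) = 0.245 V.

0.25 V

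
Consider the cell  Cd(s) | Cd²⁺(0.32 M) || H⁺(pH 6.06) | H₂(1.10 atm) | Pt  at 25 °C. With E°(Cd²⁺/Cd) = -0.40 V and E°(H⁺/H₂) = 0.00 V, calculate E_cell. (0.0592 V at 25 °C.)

0.055 V

The hydrogen couple is the cathode, so E°_cell = 0.40 V; n = 2.
[H⁺] = 10^(−6.06) = 8.7 × 10^-7 M, and Q = [Cd²⁺]·P(H₂) / [H⁺]^2 = 4.64 × 10^11.
E = E° − (0.0592/2) log Q = 0.40 − (0.0592/2)(11.667) = 0.055 V.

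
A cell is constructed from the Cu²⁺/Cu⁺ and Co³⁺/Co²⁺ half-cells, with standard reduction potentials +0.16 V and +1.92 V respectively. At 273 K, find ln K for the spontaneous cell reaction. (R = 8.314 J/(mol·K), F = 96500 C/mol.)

E°_cell = +1.92 − (+0.16) = 1.76 V, with n = 1 electron transferred.
At equilibrium E = 0, so the Nernst equation gives ln K = nFE°/RT = (1)(96500)(1.76)/((8.314)(273)) = 74.83.

ln K = 74.8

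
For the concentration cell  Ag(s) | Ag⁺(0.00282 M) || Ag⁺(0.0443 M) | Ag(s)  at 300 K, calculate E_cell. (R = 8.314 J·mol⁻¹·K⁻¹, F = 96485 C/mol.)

0.071 V

Both half-cells are Ag⁺/Ag, so E°_cell = 0. The concentrated side is the cathode; the cell reaction moves Ag⁺ from high to low concentration with n = 1.
Q = [Ag⁺]_dilute/[Ag⁺]_conc = 0.00282/0.0443 = 0.0637.
E = 0 − (RT/nF) ln Q = −((8.314×300)/(1×96485))(-2.754) = 0.0712 V.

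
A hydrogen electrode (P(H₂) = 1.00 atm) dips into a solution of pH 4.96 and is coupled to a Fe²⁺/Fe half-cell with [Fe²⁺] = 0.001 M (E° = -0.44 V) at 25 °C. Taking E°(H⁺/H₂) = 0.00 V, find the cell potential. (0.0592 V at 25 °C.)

The hydrogen couple is the cathode, so E°_cell = 0.44 V; n = 2.
[H⁺] = 10^(−4.96) = 1.1 × 10^-5 M, and Q = [Fe²⁺]·P(H₂) / [H⁺]^2 = 8.32 × 10^6.
E = E° − (0.0592/2) log Q = 0.44 − (0.0592/2)(6.920) = 0.235 V.

0.24 V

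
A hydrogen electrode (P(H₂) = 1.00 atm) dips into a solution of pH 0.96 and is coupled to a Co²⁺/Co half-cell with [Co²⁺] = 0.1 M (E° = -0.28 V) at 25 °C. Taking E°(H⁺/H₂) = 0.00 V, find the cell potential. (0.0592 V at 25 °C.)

0.25 V

The hydrogen couple is the cathode, so E°_cell = 0.28 V; n = 2.
[H⁺] = 10^(−0.96) = 0.11 M, and Q = [Co²⁺]·P(H₂) / [H⁺]^2 = 8.32.
E = E° − (0.0592/2) log Q = 0.28 − (0.0592/2)(0.920) = 0.253 V.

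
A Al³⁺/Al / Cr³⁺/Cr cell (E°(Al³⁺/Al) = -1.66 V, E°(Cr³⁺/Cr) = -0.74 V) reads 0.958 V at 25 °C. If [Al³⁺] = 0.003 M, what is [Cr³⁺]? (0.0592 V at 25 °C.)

0.25 M

From the Nernst equation, log Q = n(E° − E)/0.0592 = 3(0.92 − 0.958)/0.0592 = -1.926, so Q = 0.0119.
With Q = [Al³⁺]/[Cr³⁺] and the known concentrations, [Cr³⁺] in the denominator gives [Cr³⁺] = 0.25 M.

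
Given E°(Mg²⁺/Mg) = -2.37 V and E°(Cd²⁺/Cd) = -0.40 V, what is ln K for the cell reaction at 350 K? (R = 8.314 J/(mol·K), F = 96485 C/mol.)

ln K = 130.6

E°_cell = -0.40 − (-2.37) = 1.97 V, with n = 2 electrons transferred.
At equilibrium E = 0, so the Nernst equation gives ln K = nFE°/RT = (2)(96485)(1.97)/((8.314)(350)) = 130.64.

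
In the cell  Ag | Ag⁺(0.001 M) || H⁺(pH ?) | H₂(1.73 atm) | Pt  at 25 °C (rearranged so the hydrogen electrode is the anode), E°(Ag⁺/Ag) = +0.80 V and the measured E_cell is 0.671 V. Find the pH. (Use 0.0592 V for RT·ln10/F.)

E°_cell = 0.80 V and n = 2.
log Q = n(E° − E)/0.0592 = 2×(0.80 − 0.671)/0.0592 = 4.358.
With Q = [H⁺]^2 / ([Ag⁺]^2·P(H₂)), solving for [H⁺] gives log[H⁺] = -0.702, so pH = 0.70.

pH = 0.70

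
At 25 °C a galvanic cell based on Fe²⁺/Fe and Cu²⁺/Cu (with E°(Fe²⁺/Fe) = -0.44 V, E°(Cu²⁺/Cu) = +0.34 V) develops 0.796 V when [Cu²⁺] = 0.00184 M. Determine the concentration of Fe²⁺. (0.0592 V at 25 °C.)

5.3 × 10^-4 M

From the Nernst equation, log Q = n(E° − E)/0.0592 = 2(0.78 − 0.796)/0.0592 = -0.541, so Q = 0.288.
With Q = [Fe²⁺]/[Cu²⁺] and the known concentrations, [Fe²⁺] in the numerator gives [Fe²⁺] = 5.3 × 10^-4 M.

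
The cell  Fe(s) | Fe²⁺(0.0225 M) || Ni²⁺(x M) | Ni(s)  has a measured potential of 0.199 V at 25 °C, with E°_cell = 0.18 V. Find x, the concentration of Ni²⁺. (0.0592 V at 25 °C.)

From the Nernst equation, log Q = n(E° − E)/0.0592 = 2(0.18 − 0.199)/0.0592 = -0.642, so Q = 0.228.
With Q = [Fe²⁺]/[Ni²⁺] and the known concentrations, [Ni²⁺] in the denominator gives [Ni²⁺] = 0.099 M.

0.099 M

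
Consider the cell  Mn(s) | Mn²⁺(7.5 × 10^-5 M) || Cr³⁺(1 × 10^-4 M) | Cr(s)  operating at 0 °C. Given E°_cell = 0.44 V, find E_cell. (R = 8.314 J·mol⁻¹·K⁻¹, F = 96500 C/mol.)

0.479 V

Balancing electrons gives n = 6; the reaction quotient is Q = [Mn²⁺]^3/[Cr³⁺]^2 = 4.22 × 10^-5.
E = E° − (RT/nF) ln Q = 0.44 − (8.314×273)/(6×96500) × (-10.073) = 0.440 + 0.039 = 0.479 V.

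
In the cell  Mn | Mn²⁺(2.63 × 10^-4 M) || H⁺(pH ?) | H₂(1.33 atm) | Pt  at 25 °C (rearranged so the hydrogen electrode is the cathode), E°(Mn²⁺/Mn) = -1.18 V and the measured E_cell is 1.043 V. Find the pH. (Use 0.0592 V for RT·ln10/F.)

pH = 4.04

E°_cell = 1.18 V and n = 2.
log Q = n(E° − E)/0.0592 = 2×(1.18 − 1.043)/0.0592 = 4.628.
With Q = [Mn²⁺]·P(H₂) / [H⁺]^2, solving for [H⁺] gives log[H⁺] = -4.042, so pH = 4.04.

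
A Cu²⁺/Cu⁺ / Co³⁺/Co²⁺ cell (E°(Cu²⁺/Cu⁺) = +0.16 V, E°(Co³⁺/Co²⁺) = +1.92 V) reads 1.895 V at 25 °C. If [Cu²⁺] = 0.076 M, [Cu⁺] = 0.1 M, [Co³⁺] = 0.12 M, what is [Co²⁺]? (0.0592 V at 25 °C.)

8.3 × 10^-4 M

From the Nernst equation, log Q = n(E° − E)/0.0592 = 1(1.76 − 1.895)/0.0592 = -2.280, so Q = 0.00524.
With Q = [Cu²⁺]·[Co²⁺]/([Cu⁺]·[Co³⁺]) and the known concentrations, [Co²⁺] in the numerator gives [Co²⁺] = 8.3 × 10^-4 M.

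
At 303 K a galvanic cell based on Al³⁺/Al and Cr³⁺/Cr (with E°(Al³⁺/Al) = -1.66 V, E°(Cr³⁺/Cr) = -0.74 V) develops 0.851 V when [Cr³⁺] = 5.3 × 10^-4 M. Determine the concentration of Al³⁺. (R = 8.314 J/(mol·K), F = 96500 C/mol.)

1.5 M

From the Nernst equation, ln Q = nF(E° − E)/RT = 3×96500×(0.92 − 0.851)/(8.314×303) = 7.929, so Q = 2780.
With Q = [Al³⁺]/[Cr³⁺] and the known concentrations, [Al³⁺] in the numerator gives [Al³⁺] = 1.5 M.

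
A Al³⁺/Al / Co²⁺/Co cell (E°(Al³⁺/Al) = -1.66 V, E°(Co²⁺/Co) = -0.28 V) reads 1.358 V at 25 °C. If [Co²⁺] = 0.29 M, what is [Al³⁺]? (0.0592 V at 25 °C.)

From the Nernst equation, log Q = n(E° − E)/0.0592 = 6(1.38 − 1.358)/0.0592 = 2.230, so Q = 170.
With Q = [Al³⁺]^2/[Co²⁺]^3 and the known concentrations, [Al³⁺]^2 in the numerator gives [Al³⁺] = 2.0 M.

2.0 M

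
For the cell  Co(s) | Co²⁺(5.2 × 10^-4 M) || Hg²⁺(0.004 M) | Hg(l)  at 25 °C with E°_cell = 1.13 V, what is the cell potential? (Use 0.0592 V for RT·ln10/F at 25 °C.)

Balancing electrons gives n = 2; the reaction quotient is Q = [Co²⁺]/[Hg²⁺] = 0.130.
At 25 °C, E = E° − (0.0592/n) log Q = 1.13 − (0.0592/2)(-0.886) = 1.130 + 0.026 = 1.156 V.

1.16 V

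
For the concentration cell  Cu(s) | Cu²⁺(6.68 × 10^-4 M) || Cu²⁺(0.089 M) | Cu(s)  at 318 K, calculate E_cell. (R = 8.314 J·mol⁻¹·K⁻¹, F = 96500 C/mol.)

0.067 V

Both half-cells are Cu²⁺/Cu, so E°_cell = 0. The concentrated side is the cathode; the cell reaction moves Cu²⁺ from high to low concentration with n = 2.
Q = [Cu²⁺]_dilute/[Cu²⁺]_conc = 6.68 × 10^-4/0.089 = 0.00751.
E = 0 − (RT/nF) ln Q = −((8.314×318)/(2×96500))(-4.892) = 0.0670 V.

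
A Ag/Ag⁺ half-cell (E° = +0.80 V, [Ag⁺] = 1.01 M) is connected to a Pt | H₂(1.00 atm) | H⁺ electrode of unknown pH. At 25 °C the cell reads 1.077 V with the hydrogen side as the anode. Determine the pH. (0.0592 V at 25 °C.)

E°_cell = 0.80 V and n = 2.
log Q = n(E° − E)/0.0592 = 2×(0.80 − 1.077)/0.0592 = -9.358.
With Q = [H⁺]^2 / ([Ag⁺]^2·P(H₂)), solving for [H⁺] gives log[H⁺] = -4.675, so pH = 4.67.

pH = 4.67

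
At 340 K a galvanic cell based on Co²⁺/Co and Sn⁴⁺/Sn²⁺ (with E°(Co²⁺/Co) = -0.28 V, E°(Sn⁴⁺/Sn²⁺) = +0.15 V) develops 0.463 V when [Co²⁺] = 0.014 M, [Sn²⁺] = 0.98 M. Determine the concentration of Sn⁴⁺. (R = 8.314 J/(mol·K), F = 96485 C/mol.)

0.13 M

From the Nernst equation, ln Q = nF(E° − E)/RT = 2×96485×(0.43 − 0.463)/(8.314×340) = -2.253, so Q = 0.105.
With Q = [Co²⁺]·[Sn²⁺]/[Sn⁴⁺] and the known concentrations, [Sn⁴⁺] in the denominator gives [Sn⁴⁺] = 0.13 M.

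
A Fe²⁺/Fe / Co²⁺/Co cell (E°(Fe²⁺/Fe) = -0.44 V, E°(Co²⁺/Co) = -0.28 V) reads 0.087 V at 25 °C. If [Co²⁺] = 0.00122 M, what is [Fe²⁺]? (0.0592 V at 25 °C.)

From the Nernst equation, log Q = n(E° − E)/0.0592 = 2(0.16 − 0.087)/0.0592 = 2.466, so Q = 293.
With Q = [Fe²⁺]/[Co²⁺] and the known concentrations, [Fe²⁺] in the numerator gives [Fe²⁺] = 0.36 M.

0.36 M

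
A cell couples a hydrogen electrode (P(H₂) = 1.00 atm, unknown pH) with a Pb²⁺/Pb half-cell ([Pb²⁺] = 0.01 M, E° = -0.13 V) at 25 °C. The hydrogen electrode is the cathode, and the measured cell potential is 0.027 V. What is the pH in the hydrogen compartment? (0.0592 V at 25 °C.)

pH = 2.74

E°_cell = 0.13 V and n = 2.
log Q = n(E° − E)/0.0592 = 2×(0.13 − 0.027)/0.0592 = 3.480.
With Q = [Pb²⁺]·P(H₂) / [H⁺]^2, solving for [H⁺] gives log[H⁺] = -2.740, so pH = 2.74.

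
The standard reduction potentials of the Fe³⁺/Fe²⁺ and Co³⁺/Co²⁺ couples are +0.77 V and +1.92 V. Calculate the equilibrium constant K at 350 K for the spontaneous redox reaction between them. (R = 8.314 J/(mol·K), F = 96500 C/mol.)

3.7 × 10^16

E°_cell = +1.92 − (+0.77) = 1.15 V, with n = 1 electron transferred.
At equilibrium E = 0, so the Nernst equation gives ln K = nFE°/RT = (1)(96500)(1.15)/((8.314)(350)) = 38.14.
K = e^38.14 = 3.7 × 10^16.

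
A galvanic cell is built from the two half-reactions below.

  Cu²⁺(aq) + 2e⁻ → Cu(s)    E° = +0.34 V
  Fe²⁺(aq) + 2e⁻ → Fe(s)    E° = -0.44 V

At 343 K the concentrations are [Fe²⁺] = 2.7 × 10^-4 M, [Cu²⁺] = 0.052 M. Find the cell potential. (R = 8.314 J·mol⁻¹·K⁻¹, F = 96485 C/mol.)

0.858 V

The Cu²⁺/Cu couple has the higher reduction potential and acts as the cathode, so E°_cell = +0.34 − (-0.44) = 0.78 V.
Balancing electrons gives n = 2; the reaction quotient is Q = [Fe²⁺]/[Cu²⁺] = 0.00519.
E = E° − (RT/nF) ln Q = 0.78 − (8.314×343)/(2×96485) × (-5.261) = 0.780 + 0.078 = 0.858 V.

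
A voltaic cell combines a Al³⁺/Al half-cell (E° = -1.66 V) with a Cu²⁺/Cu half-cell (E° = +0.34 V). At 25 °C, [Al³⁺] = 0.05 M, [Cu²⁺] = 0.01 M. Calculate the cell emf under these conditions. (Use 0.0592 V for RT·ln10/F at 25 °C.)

1.97 V

The Cu²⁺/Cu couple has the higher reduction potential and acts as the cathode, so E°_cell = +0.34 − (-1.66) = 2.00 V.
Balancing electrons gives n = 6; the reaction quotient is Q = [Al³⁺]^2/[Cu²⁺]^3 = 2500.
At 25 °C, E = E° − (0.0592/n) log Q = 2.00 − (0.0592/6)(3.398) = 2.000 − 0.034 = 1.966 V.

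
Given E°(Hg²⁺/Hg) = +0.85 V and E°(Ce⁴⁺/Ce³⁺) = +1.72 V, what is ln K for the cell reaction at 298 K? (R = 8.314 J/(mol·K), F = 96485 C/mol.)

E°_cell = +1.72 − (+0.85) = 0.87 V, with n = 2 electrons transferred.
At equilibrium E = 0, so the Nernst equation gives ln K = nFE°/RT = (2)(96485)(0.87)/((8.314)(298)) = 67.76.

ln K = 67.8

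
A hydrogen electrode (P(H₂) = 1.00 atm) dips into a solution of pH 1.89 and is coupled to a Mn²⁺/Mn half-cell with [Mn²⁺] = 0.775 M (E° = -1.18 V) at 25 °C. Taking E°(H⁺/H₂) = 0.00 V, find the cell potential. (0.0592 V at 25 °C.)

1.07 V

The hydrogen couple is the cathode, so E°_cell = 1.18 V; n = 2.
[H⁺] = 10^(−1.89) = 0.013 M, and Q = [Mn²⁺]·P(H₂) / [H⁺]^2 = 4670.
E = E° − (0.0592/2) log Q = 1.18 − (0.0592/2)(3.669) = 1.071 V.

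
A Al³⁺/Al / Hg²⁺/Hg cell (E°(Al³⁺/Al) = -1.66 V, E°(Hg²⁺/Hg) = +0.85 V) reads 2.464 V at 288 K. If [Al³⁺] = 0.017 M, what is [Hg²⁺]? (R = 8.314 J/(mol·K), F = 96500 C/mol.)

0.0016 M

From the Nernst equation, ln Q = nF(E° − E)/RT = 6×96500×(2.51 − 2.464)/(8.314×288) = 11.123, so Q = 6.77 × 10^4.
With Q = [Al³⁺]^2/[Hg²⁺]^3 and the known concentrations, [Hg²⁺]^3 in the denominator gives [Hg²⁺] = 0.0016 M.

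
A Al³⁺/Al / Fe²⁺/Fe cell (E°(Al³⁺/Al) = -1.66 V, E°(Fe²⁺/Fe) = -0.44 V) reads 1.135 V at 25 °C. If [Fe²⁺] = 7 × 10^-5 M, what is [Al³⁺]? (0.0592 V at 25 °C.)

From the Nernst equation, log Q = n(E° − E)/0.0592 = 6(1.22 − 1.135)/0.0592 = 8.615, so Q = 4.12 × 10^8.
With Q = [Al³⁺]^2/[Fe²⁺]^3 and the known concentrations, [Al³⁺]^2 in the numerator gives [Al³⁺] = 0.012 M.

0.012 M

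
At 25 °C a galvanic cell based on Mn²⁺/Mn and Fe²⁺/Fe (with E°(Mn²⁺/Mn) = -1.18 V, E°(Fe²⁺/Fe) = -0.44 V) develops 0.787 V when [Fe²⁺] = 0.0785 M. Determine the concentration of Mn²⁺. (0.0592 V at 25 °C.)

From the Nernst equation, log Q = n(E° − E)/0.0592 = 2(0.74 − 0.787)/0.0592 = -1.588, so Q = 0.0258.
With Q = [Mn²⁺]/[Fe²⁺] and the known concentrations, [Mn²⁺] in the numerator gives [Mn²⁺] = 0.002 M.

0.002 M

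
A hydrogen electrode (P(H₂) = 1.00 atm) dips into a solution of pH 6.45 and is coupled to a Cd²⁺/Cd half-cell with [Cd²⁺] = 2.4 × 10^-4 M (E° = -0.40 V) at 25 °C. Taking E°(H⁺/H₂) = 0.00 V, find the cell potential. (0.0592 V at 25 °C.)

0.13 V

The hydrogen couple is the cathode, so E°_cell = 0.40 V; n = 2.
[H⁺] = 10^(−6.45) = 3.5 × 10^-7 M, and Q = [Cd²⁺]·P(H₂) / [H⁺]^2 = 1.91 × 10^9.
E = E° − (0.0592/2) log Q = 0.40 − (0.0592/2)(9.280) = 0.125 V.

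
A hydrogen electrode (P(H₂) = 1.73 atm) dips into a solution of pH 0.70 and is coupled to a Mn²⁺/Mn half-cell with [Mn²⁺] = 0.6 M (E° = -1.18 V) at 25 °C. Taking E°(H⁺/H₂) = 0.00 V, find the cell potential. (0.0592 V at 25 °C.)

1.14 V

The hydrogen couple is the cathode, so E°_cell = 1.18 V; n = 2.
[H⁺] = 10^(−0.70) = 0.20 M, and Q = [Mn²⁺]·P(H₂) / [H⁺]^2 = 26.1.
E = E° − (0.0592/2) log Q = 1.18 − (0.0592/2)(1.416) = 1.138 V.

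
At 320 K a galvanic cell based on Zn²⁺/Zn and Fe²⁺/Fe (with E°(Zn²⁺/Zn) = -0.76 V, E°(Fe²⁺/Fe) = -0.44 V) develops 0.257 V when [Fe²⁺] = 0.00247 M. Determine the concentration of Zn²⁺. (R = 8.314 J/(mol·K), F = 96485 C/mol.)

0.24 M

From the Nernst equation, ln Q = nF(E° − E)/RT = 2×96485×(0.32 − 0.257)/(8.314×320) = 4.570, so Q = 96.5.
With Q = [Zn²⁺]/[Fe²⁺] and the known concentrations, [Zn²⁺] in the numerator gives [Zn²⁺] = 0.24 M.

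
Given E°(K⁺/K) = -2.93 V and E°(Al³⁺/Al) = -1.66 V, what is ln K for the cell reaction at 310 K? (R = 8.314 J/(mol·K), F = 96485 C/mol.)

E°_cell = -1.66 − (-2.93) = 1.27 V, with n = 3 electrons transferred.
At equilibrium E = 0, so the Nernst equation gives ln K = nFE°/RT = (3)(96485)(1.27)/((8.314)(310)) = 142.63.

ln K = 142.6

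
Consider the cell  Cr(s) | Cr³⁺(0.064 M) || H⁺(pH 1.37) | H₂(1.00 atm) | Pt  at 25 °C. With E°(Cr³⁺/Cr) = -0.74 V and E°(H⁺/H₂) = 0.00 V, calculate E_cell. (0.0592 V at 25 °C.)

The hydrogen couple is the cathode, so E°_cell = 0.74 V; n = 6.
[H⁺] = 10^(−1.37) = 0.043 M, and Q = [Cr³⁺]^2·P(H₂)^3 / [H⁺]^6 = 6.8 × 10^5.
E = E° − (0.0592/6) log Q = 0.74 − (0.0592/6)(5.832) = 0.682 V.

0.68 V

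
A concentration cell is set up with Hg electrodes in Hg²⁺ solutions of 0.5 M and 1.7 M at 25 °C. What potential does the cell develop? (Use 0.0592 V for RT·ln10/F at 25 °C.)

Both half-cells are Hg²⁺/Hg, so E°_cell = 0. The concentrated side is the cathode; the cell reaction moves Hg²⁺ from high to low concentration with n = 2.
Q = [Hg²⁺]_dilute/[Hg²⁺]_conc = 0.5/1.7 = 0.294.
E = 0 − (0.0592/2) log Q = −(0.0592/2)(-0.531) = 0.0157 V.

0.016 V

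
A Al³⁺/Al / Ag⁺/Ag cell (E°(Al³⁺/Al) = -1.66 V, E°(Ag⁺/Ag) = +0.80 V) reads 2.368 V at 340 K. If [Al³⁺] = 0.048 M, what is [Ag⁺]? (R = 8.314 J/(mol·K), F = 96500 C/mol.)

From the Nernst equation, ln Q = nF(E° − E)/RT = 3×96500×(2.46 − 2.368)/(8.314×340) = 9.422, so Q = 1.24 × 10^4.
With Q = [Al³⁺]/[Ag⁺]^3 and the known concentrations, [Ag⁺]^3 in the denominator gives [Ag⁺] = 0.016 M.

0.016 M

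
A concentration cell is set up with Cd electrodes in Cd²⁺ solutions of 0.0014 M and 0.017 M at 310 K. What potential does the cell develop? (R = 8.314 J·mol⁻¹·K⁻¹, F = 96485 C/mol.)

0.033 V

Both half-cells are Cd²⁺/Cd, so E°_cell = 0. The concentrated side is the cathode; the cell reaction moves Cd²⁺ from high to low concentration with n = 2.
Q = [Cd²⁺]_dilute/[Cd²⁺]_conc = 0.0014/0.017 = 0.0824.
E = 0 − (RT/nF) ln Q = −((8.314×310)/(2×96485))(-2.497) = 0.0334 V.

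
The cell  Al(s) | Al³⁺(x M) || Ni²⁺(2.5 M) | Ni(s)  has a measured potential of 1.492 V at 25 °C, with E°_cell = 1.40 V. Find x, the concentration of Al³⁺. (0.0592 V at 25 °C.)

From the Nernst equation, log Q = n(E° − E)/0.0592 = 6(1.40 − 1.492)/0.0592 = -9.324, so Q = 4.74 × 10^-10.
With Q = [Al³⁺]^2/[Ni²⁺]^3 and the known concentrations, [Al³⁺]^2 in the numerator gives [Al³⁺] = 8.6 × 10^-5 M.

8.6 × 10^-5 M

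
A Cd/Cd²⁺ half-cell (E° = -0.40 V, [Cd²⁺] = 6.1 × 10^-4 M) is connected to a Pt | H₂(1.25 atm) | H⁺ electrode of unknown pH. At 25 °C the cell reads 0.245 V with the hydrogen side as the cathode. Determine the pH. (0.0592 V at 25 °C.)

pH = 4.18

E°_cell = 0.40 V and n = 2.
log Q = n(E° − E)/0.0592 = 2×(0.40 − 0.245)/0.0592 = 5.236.
With Q = [Cd²⁺]·P(H₂) / [H⁺]^2, solving for [H⁺] gives log[H⁺] = -4.177, so pH = 4.18.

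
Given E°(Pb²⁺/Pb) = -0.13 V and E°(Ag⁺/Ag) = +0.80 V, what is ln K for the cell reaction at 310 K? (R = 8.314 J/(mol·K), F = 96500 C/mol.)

E°_cell = +0.80 − (-0.13) = 0.93 V, with n = 2 electrons transferred.
At equilibrium E = 0, so the Nernst equation gives ln K = nFE°/RT = (2)(96500)(0.93)/((8.314)(310)) = 69.64.

ln K = 69.6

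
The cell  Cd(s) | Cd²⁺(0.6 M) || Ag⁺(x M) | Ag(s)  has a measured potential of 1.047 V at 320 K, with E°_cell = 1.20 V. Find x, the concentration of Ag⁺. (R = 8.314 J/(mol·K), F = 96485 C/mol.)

0.003 M

From the Nernst equation, ln Q = nF(E° − E)/RT = 2×96485×(1.20 − 1.047)/(8.314×320) = 11.097, so Q = 6.6 × 10^4.
With Q = [Cd²⁺]/[Ag⁺]^2 and the known concentrations, [Ag⁺]^2 in the denominator gives [Ag⁺] = 0.003 M.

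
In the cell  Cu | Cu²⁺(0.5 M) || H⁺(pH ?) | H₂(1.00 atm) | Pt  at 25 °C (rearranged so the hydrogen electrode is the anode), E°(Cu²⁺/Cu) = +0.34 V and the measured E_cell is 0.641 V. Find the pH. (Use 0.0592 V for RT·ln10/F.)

pH = 5.23

E°_cell = 0.34 V and n = 2.
log Q = n(E° − E)/0.0592 = 2×(0.34 − 0.641)/0.0592 = -10.169.
With Q = [H⁺]^2 / ([Cu²⁺]·P(H₂)), solving for [H⁺] gives log[H⁺] = -5.235, so pH = 5.23.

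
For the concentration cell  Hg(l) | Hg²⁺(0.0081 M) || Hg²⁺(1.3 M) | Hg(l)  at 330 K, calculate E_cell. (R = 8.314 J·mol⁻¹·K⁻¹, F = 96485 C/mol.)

0.072 V

Both half-cells are Hg²⁺/Hg, so E°_cell = 0. The concentrated side is the cathode; the cell reaction moves Hg²⁺ from high to low concentration with n = 2.
Q = [Hg²⁺]_dilute/[Hg²⁺]_conc = 0.0081/1.3 = 0.00623.
E = 0 − (RT/nF) ln Q = −((8.314×330)/(2×96485))(-5.078) = 0.0722 V.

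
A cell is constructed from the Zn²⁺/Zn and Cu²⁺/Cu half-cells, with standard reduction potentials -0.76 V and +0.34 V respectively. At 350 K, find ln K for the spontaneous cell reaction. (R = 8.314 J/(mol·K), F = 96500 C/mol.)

ln K = 73.0

E°_cell = +0.34 − (-0.76) = 1.10 V, with n = 2 electrons transferred.
At equilibrium E = 0, so the Nernst equation gives ln K = nFE°/RT = (2)(96500)(1.10)/((8.314)(350)) = 72.96.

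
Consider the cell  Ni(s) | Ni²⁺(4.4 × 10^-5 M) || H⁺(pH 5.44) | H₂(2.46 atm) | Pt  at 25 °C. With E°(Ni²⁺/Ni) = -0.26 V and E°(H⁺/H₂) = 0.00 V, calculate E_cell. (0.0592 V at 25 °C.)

0.055 V

The hydrogen couple is the cathode, so E°_cell = 0.26 V; n = 2.
[H⁺] = 10^(−5.44) = 3.6 × 10^-6 M, and Q = [Ni²⁺]·P(H₂) / [H⁺]^2 = 8.21 × 10^6.
E = E° − (0.0592/2) log Q = 0.26 − (0.0592/2)(6.914) = 0.055 V.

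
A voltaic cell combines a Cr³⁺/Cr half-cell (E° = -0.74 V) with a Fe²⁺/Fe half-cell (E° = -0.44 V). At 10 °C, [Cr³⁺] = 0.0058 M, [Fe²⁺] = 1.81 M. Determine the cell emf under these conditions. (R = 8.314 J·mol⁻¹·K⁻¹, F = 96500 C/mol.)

0.349 V

The Fe²⁺/Fe couple has the higher reduction potential and acts as the cathode, so E°_cell = -0.44 − (-0.74) = 0.30 V.
Balancing electrons gives n = 6; the reaction quotient is Q = [Cr³⁺]^2/[Fe²⁺]^3 = 5.67 × 10^-6.
E = E° − (RT/nF) ln Q = 0.30 − (8.314×283)/(6×96500) × (-12.080) = 0.300 + 0.049 = 0.349 V.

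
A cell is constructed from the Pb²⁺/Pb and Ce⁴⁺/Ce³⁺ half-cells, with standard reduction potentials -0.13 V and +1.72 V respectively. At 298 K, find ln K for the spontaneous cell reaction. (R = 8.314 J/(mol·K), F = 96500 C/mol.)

ln K = 144.1

E°_cell = +1.72 − (-0.13) = 1.85 V, with n = 2 electrons transferred.
At equilibrium E = 0, so the Nernst equation gives ln K = nFE°/RT = (2)(96500)(1.85)/((8.314)(298)) = 144.11.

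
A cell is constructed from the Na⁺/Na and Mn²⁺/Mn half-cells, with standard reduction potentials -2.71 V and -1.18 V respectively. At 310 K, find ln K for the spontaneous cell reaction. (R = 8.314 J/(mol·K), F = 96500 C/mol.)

ln K = 114.6

E°_cell = -1.18 − (-2.71) = 1.53 V, with n = 2 electrons transferred.
At equilibrium E = 0, so the Nernst equation gives ln K = nFE°/RT = (2)(96500)(1.53)/((8.314)(310)) = 114.57.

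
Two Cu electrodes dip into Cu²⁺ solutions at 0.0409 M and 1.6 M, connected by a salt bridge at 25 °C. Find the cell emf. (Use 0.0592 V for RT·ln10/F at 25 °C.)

Both half-cells are Cu²⁺/Cu, so E°_cell = 0. The concentrated side is the cathode; the cell reaction moves Cu²⁺ from high to low concentration with n = 2.
Q = [Cu²⁺]_dilute/[Cu²⁺]_conc = 0.0409/1.6 = 0.0256.
E = 0 − (0.0592/2) log Q = −(0.0592/2)(-1.592) = 0.0471 V.

0.047 V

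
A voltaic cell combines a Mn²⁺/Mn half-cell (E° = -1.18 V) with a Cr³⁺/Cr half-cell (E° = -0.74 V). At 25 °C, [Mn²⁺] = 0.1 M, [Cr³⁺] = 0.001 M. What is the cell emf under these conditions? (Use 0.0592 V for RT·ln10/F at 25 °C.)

The Cr³⁺/Cr couple has the higher reduction potential and acts as the cathode, so E°_cell = -0.74 − (-1.18) = 0.44 V.
Balancing electrons gives n = 6; the reaction quotient is Q = [Mn²⁺]^3/[Cr³⁺]^2 = 1000.
At 25 °C, E = E° − (0.0592/n) log Q = 0.44 − (0.0592/6)(3.000) = 0.440 − 0.030 = 0.410 V.

0.410 V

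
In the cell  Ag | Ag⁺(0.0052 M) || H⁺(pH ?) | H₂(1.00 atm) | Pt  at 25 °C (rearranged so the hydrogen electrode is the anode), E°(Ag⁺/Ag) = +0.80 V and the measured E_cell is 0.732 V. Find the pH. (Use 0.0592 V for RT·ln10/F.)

pH = 1.14

E°_cell = 0.80 V and n = 2.
log Q = n(E° − E)/0.0592 = 2×(0.80 − 0.732)/0.0592 = 2.297.
With Q = [H⁺]^2 / ([Ag⁺]^2·P(H₂)), solving for [H⁺] gives log[H⁺] = -1.135, so pH = 1.14.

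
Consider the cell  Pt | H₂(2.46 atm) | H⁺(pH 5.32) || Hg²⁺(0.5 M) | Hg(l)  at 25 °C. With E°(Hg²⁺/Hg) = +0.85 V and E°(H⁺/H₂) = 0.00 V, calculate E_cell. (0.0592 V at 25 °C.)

The Hg²⁺/Hg couple is the cathode, so E°_cell = 0.85 V; n = 2.
[H⁺] = 10^(−5.32) = 4.8 × 10^-6 M, and Q = [H⁺]^2 / ([Hg²⁺]·P(H₂)) = 1.86 × 10^-11.
E = E° − (0.0592/2) log Q = 0.85 − (0.0592/2)(-10.730) = 1.168 V.

1.17 V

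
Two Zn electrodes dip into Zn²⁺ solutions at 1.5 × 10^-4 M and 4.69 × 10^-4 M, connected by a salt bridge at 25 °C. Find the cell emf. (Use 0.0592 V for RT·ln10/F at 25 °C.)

Both half-cells are Zn²⁺/Zn, so E°_cell = 0. The concentrated side is the cathode; the cell reaction moves Zn²⁺ from high to low concentration with n = 2.
Q = [Zn²⁺]_dilute/[Zn²⁺]_conc = 1.5 × 10^-4/4.69 × 10^-4 = 0.320.
E = 0 − (0.0592/2) log Q = −(0.0592/2)(-0.495) = 0.0147 V.

0.015 V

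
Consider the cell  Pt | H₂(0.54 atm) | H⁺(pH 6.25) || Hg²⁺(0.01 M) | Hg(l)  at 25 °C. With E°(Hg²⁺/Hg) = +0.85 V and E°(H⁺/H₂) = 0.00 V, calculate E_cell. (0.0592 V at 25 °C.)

1.15 V

The Hg²⁺/Hg couple is the cathode, so E°_cell = 0.85 V; n = 2.
[H⁺] = 10^(−6.25) = 5.6 × 10^-7 M, and Q = [H⁺]^2 / ([Hg²⁺]·P(H₂)) = 5.86 × 10^-11.
E = E° − (0.0592/2) log Q = 0.85 − (0.0592/2)(-10.232) = 1.153 V.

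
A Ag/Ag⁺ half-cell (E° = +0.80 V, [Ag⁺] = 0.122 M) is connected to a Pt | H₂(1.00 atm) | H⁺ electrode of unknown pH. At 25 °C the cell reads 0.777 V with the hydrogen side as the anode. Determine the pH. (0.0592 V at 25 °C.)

pH = 0.53

E°_cell = 0.80 V and n = 2.
log Q = n(E° − E)/0.0592 = 2×(0.80 − 0.777)/0.0592 = 0.777.
With Q = [H⁺]^2 / ([Ag⁺]^2·P(H₂)), solving for [H⁺] gives log[H⁺] = -0.525, so pH = 0.53.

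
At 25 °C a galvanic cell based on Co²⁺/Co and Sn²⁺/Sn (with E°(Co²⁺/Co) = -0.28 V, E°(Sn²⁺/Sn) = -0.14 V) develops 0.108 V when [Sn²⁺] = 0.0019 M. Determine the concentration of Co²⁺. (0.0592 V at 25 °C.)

0.023 M

From the Nernst equation, log Q = n(E° − E)/0.0592 = 2(0.14 − 0.108)/0.0592 = 1.081, so Q = 12.1.
With Q = [Co²⁺]/[Sn²⁺] and the known concentrations, [Co²⁺] in the numerator gives [Co²⁺] = 0.023 M.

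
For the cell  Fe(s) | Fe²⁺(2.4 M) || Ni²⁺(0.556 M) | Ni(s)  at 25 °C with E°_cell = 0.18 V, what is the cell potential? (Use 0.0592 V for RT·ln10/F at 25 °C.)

0.161 V

Balancing electrons gives n = 2; the reaction quotient is Q = [Fe²⁺]/[Ni²⁺] = 4.32.
At 25 °C, E = E° − (0.0592/n) log Q = 0.18 − (0.0592/2)(0.635) = 0.180 − 0.019 = 0.161 V.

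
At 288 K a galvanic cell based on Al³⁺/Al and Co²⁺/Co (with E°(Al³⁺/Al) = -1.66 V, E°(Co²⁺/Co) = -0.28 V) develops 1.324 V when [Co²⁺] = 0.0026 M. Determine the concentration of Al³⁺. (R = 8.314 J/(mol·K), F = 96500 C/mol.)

From the Nernst equation, ln Q = nF(E° − E)/RT = 6×96500×(1.38 − 1.324)/(8.314×288) = 13.541, so Q = 7.6 × 10^5.
With Q = [Al³⁺]^2/[Co²⁺]^3 and the known concentrations, [Al³⁺]^2 in the numerator gives [Al³⁺] = 0.12 M.

0.12 M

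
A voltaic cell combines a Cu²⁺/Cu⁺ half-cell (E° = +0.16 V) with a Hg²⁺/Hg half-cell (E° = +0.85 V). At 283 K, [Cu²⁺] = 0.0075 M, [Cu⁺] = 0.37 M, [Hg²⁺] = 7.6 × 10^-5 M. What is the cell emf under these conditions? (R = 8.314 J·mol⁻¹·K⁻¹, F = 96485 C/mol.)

0.669 V

The Hg²⁺/Hg couple has the higher reduction potential and acts as the cathode, so E°_cell = +0.85 − (+0.16) = 0.69 V.
Balancing electrons gives n = 2; the reaction quotient is Q = [Cu²⁺]^2/([Cu⁺]^2·[Hg²⁺]) = 5.41.
E = E° − (RT/nF) ln Q = 0.69 − (8.314×283)/(2×96485) × (1.688) = 0.690 − 0.021 = 0.669 V.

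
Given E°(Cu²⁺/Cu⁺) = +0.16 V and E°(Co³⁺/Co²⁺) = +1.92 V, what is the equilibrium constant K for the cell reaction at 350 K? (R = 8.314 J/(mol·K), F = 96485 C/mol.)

2.2 × 10^25

E°_cell = +1.92 − (+0.16) = 1.76 V, with n = 1 electron transferred.
At equilibrium E = 0, so the Nernst equation gives ln K = nFE°/RT = (1)(96485)(1.76)/((8.314)(350)) = 58.36.
K = e^58.36 = 2.2 × 10^25.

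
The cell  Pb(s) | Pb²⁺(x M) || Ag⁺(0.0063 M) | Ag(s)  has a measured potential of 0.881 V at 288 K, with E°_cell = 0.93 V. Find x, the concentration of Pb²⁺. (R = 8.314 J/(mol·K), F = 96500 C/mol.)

0.0021 M

From the Nernst equation, ln Q = nF(E° − E)/RT = 2×96500×(0.93 − 0.881)/(8.314×288) = 3.950, so Q = 51.9.
With Q = [Pb²⁺]/[Ag⁺]^2 and the known concentrations, [Pb²⁺] in the numerator gives [Pb²⁺] = 0.0021 M.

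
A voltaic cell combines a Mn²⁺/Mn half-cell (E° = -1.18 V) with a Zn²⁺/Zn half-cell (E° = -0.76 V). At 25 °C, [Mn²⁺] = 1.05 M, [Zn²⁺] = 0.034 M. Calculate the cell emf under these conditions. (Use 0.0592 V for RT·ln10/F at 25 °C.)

0.376 V

The Zn²⁺/Zn couple has the higher reduction potential and acts as the cathode, so E°_cell = -0.76 − (-1.18) = 0.42 V.
Balancing electrons gives n = 2; the reaction quotient is Q = [Mn²⁺]/[Zn²⁺] = 30.9.
At 25 °C, E = E° − (0.0592/n) log Q = 0.42 − (0.0592/2)(1.490) = 0.420 − 0.044 = 0.376 V.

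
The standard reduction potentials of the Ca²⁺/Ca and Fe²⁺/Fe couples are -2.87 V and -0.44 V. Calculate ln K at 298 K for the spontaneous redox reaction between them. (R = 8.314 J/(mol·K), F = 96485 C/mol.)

E°_cell = -0.44 − (-2.87) = 2.43 V, with n = 2 electrons transferred.
At equilibrium E = 0, so the Nernst equation gives ln K = nFE°/RT = (2)(96485)(2.43)/((8.314)(298)) = 189.26.

ln K = 189.3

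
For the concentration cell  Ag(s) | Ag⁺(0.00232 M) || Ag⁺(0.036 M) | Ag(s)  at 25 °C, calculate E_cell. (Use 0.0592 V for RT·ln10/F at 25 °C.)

Both half-cells are Ag⁺/Ag, so E°_cell = 0. The concentrated side is the cathode; the cell reaction moves Ag⁺ from high to low concentration with n = 1.
Q = [Ag⁺]_dilute/[Ag⁺]_conc = 0.00232/0.036 = 0.0644.
E = 0 − (0.0592/1) log Q = −(0.0592/1)(-1.191) = 0.0705 V.

0.071 V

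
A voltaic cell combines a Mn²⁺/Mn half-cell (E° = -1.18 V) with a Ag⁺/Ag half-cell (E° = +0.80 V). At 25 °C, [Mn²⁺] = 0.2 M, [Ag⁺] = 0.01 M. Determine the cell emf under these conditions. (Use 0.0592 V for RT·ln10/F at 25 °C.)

1.88 V

The Ag⁺/Ag couple has the higher reduction potential and acts as the cathode, so E°_cell = +0.80 − (-1.18) = 1.98 V.
Balancing electrons gives n = 2; the reaction quotient is Q = [Mn²⁺]/[Ag⁺]^2 = 2000.
At 25 °C, E = E° − (0.0592/n) log Q = 1.98 − (0.0592/2)(3.301) = 1.980 − 0.098 = 1.882 V.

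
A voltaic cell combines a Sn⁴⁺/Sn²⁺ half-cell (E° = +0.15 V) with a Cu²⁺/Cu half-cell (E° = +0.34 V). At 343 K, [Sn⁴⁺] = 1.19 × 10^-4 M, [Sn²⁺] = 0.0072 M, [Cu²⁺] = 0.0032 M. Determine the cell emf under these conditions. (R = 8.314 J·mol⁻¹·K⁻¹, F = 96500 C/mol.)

0.166 V

The Cu²⁺/Cu couple has the higher reduction potential and acts as the cathode, so E°_cell = +0.34 − (+0.15) = 0.19 V.
Balancing electrons gives n = 2; the reaction quotient is Q = [Sn⁴⁺]/([Sn²⁺]·[Cu²⁺]) = 5.16.
E = E° − (RT/nF) ln Q = 0.19 − (8.314×343)/(2×96500) × (1.642) = 0.190 − 0.024 = 0.166 V.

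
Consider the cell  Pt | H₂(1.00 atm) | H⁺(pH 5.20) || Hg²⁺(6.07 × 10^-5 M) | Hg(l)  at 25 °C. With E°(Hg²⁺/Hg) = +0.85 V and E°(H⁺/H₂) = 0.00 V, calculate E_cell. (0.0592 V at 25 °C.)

The Hg²⁺/Hg couple is the cathode, so E°_cell = 0.85 V; n = 2.
[H⁺] = 10^(−5.20) = 6.3 × 10^-6 M, and Q = [H⁺]^2 / ([Hg²⁺]·P(H₂)) = 6.56 × 10^-7.
E = E° − (0.0592/2) log Q = 0.85 − (0.0592/2)(-6.183) = 1.033 V.

1.03 V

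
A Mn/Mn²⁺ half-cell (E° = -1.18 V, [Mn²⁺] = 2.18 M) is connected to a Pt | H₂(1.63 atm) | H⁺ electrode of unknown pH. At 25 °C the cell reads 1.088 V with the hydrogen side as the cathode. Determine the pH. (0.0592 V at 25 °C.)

E°_cell = 1.18 V and n = 2.
log Q = n(E° − E)/0.0592 = 2×(1.18 − 1.088)/0.0592 = 3.108.
With Q = [Mn²⁺]·P(H₂) / [H⁺]^2, solving for [H⁺] gives log[H⁺] = -1.279, so pH = 1.28.

pH = 1.28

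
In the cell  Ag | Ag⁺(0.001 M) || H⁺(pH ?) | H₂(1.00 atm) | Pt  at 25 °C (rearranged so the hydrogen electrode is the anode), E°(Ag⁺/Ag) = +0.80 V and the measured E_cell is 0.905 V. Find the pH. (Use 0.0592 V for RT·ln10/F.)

pH = 4.77

E°_cell = 0.80 V and n = 2.
log Q = n(E° − E)/0.0592 = 2×(0.80 − 0.905)/0.0592 = -3.547.
With Q = [H⁺]^2 / ([Ag⁺]^2·P(H₂)), solving for [H⁺] gives log[H⁺] = -4.774, so pH = 4.77.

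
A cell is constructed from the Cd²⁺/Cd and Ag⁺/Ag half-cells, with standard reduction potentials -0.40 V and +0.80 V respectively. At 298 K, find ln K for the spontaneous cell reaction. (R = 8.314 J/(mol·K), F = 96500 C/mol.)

ln K = 93.5

E°_cell = +0.80 − (-0.40) = 1.20 V, with n = 2 electrons transferred.
At equilibrium E = 0, so the Nernst equation gives ln K = nFE°/RT = (2)(96500)(1.20)/((8.314)(298)) = 93.48.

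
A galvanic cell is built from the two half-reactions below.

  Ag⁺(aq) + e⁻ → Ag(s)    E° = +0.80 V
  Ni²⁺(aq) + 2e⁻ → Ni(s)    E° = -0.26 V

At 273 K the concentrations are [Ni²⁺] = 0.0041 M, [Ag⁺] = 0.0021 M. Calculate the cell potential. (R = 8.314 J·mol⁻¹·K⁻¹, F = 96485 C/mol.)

The Ag⁺/Ag couple has the higher reduction potential and acts as the cathode, so E°_cell = +0.80 − (-0.26) = 1.06 V.
Balancing electrons gives n = 2; the reaction quotient is Q = [Ni²⁺]/[Ag⁺]^2 = 930.
E = E° − (RT/nF) ln Q = 1.06 − (8.314×273)/(2×96485) × (6.835) = 1.060 − 0.080 = 0.980 V.

0.980 V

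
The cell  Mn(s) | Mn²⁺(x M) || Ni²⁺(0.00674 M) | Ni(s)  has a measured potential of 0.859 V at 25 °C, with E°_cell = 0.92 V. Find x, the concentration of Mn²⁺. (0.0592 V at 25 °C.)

From the Nernst equation, log Q = n(E° − E)/0.0592 = 2(0.92 − 0.859)/0.0592 = 2.061, so Q = 115.
With Q = [Mn²⁺]/[Ni²⁺] and the known concentrations, [Mn²⁺] in the numerator gives [Mn²⁺] = 0.78 M.

0.78 M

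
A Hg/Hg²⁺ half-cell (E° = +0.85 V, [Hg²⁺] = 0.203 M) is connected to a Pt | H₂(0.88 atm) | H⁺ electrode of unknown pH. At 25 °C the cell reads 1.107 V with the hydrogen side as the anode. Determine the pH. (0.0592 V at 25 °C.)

E°_cell = 0.85 V and n = 2.
log Q = n(E° − E)/0.0592 = 2×(0.85 − 1.107)/0.0592 = -8.682.
With Q = [H⁺]^2 / ([Hg²⁺]·P(H₂)), solving for [H⁺] gives log[H⁺] = -4.715, so pH = 4.72.

pH = 4.72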